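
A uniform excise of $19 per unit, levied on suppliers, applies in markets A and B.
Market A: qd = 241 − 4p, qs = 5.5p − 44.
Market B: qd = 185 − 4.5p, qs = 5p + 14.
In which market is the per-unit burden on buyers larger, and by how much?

Market A, by $1.

Market A: pre-tax p* = $30, q* = 121; post-tax q = 77; per-unit burden on buyers = $11.
Market B: pre-tax p* = $18, q* = 104; post-tax q = 59; per-unit burden on buyers = $10.
Difference: $11 vs $10 → market A is larger by $1.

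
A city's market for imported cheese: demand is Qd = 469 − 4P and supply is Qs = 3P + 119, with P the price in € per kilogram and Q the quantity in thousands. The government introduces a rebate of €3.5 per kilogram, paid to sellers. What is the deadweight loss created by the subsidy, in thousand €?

Deadweight loss = €10.5 thousand.

Before the subsidy: set 469 − 4P = 3P + 119 → P* = €50, Q* = 269.
With a per-unit subsidy paid to sellers, each receives P + 3.5 per unit sold, so supply becomes Qs = 3(P + 3.5) + 119.
Solving gives Q = 275 with consumers paying €48.5 and sellers receiving €52 (the €3.5 wedge).
Quantity rises by |ΔQ| = |269 − 275| = 6.
DWL = ½ · t · |ΔQ| = ½ · 3.5 · 6 = €10.5.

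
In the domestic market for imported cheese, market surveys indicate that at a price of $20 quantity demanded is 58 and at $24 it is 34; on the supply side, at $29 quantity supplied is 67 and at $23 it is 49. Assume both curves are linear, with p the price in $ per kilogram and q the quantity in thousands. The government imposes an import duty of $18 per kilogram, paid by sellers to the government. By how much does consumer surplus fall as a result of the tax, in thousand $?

Demand slope: (34 − 58)/(24 − 20) = -6, so qd = 178 − 6p.
Supply slope: (49 − 67)/(23 − 29) = 3, so qs = 3p − 20.
Before the tax: set 178 − 6p = 3p − 20 → p* = $22, q* = 46.
With the tax collected from sellers, supply shifts: qs = 3(p − 18) − 20.
Solving gives q = 10 with consumers paying $28 and sellers receiving $10 (the $18 wedge).
ΔCS is the trapezoid between Q = 10 and Q = 46 of height $6: ½ · (46 + 10) · 6 = $168.

Consumer surplus falls by $168 thousand.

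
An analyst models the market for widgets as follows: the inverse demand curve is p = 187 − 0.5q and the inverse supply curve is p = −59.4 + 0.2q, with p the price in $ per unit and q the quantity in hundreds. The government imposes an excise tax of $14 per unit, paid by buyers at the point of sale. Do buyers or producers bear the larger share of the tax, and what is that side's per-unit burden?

Buyers bear the larger share: $10 per unit.

Rewrite in direct form: qd = 374 − 2p and qs = 5p + 297.
Without the tax, 374 − 2p = 5p + 297 gives 7p = 77, so p* = $11 and q* = 352.
With the tax collected from buyers, demand (in seller-price terms) shifts: qd = 374 − 2(p + 14).
New equilibrium: buyers pay $21, producers receive $7, q = 332. (Wedge: pb − ps = 14.)
Per-unit burden: buyers $10, producers $4.
Buyers take the larger share because demand is less price-elastic here (demand slope 2 vs supply slope 5).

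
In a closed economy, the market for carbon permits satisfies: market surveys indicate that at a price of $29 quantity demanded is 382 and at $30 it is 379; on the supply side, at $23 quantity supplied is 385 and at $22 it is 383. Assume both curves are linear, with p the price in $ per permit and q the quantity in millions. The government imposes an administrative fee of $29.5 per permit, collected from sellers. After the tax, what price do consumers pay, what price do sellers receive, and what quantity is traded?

Consumers pay $37.8; sellers receive $8.3; quantity = 355.6.

Demand slope: (379 − 382)/(30 − 29) = -3, so qd = 469 − 3p.
Supply slope: (383 − 385)/(22 − 23) = 2, so qs = 2p + 339.
Without the tax, 469 − 3p = 2p + 339 gives 5p = 130, so p* = $26 and q* = 391.
With the tax collected from sellers, supply shifts: qs = 2(p − 29.5) + 339.
New equilibrium: consumers pay $37.8, sellers receive $8.3, q = 355.6. (Wedge: pb − ps = 29.5.)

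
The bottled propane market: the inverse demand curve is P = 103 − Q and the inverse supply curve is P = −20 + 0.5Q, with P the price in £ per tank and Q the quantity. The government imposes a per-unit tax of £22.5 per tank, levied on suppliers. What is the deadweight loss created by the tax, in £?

Rewrite in direct form: Qd = 103 − P and Qs = 2P + 40.
Without the tax, 103 − P = 2P + 40 gives 3P = 63, so P* = £21 and Q* = 82.
With the tax collected from suppliers, supply shifts: Qs = 2(P − 22.5) + 40.
New equilibrium: consumers pay £36, suppliers receive £13.5, Q = 67. (Wedge: Pb − Ps = 22.5.)
Quantity falls by |ΔQ| = |82 − 67| = 15.
DWL = ½ · t · |ΔQ| = ½ · 22.5 · 15 = £168.75.

Deadweight loss = £168.75.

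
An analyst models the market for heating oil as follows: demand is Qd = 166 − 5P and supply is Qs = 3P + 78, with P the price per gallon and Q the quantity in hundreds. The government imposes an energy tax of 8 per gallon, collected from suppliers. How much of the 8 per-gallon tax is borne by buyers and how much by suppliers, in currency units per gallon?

Buyers bear 3 per gallon; suppliers bear 5 per gallon.

Without the tax, 166 − 5P = 3P + 78 gives 8P = 88, so P* = 11 and Q* = 111.
With the tax collected from suppliers, supply shifts: Qs = 3(P − 8) + 78.
Solving gives Q = 96 with buyers paying 14 and suppliers receiving 6 (the 8 wedge).
Burden on buyers: 3; on suppliers: 5. (They sum to 8.)
The less price-elastic side of the market bears the larger share of a per-unit tax.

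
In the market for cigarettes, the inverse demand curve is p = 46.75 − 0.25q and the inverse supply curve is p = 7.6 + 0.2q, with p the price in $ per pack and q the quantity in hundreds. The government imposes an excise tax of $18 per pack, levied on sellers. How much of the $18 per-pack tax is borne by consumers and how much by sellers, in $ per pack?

Inverting to q(p) form: qd = 187 − 4p; qs = 5p − 38.
Without the tax, 187 − 4p = 5p − 38 gives 9p = 225, so p* = $25 and q* = 87.
With the tax collected from sellers, supply shifts: qs = 5(p − 18) − 38.
Solving gives q = 47 with consumers paying $35 and sellers receiving $17 (the $18 wedge).
Burden on consumers: $10; on sellers: $8. (They sum to $18.)

Consumers bear $10 per pack; sellers bear $8 per pack.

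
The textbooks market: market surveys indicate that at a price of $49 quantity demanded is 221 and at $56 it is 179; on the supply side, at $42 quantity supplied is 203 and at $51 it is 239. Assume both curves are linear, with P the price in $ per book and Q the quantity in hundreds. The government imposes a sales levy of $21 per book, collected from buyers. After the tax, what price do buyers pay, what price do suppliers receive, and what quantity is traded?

Buyers pay $56.4; suppliers receive $35.4; quantity = 176.6.

Demand slope: (179 − 221)/(56 − 49) = -6, so Qd = 515 − 6P.
Supply slope: (239 − 203)/(51 − 42) = 4, so Qs = 4P + 35.
Before the tax: set 515 − 6P = 4P + 35 → P* = $48, Q* = 227.
With the tax collected from buyers, demand (in seller-price terms) shifts: Qd = 515 − 6(P + 21).
Solving gives Q = 176.6 with buyers paying $56.4 and suppliers receiving $35.4 (the $21 wedge).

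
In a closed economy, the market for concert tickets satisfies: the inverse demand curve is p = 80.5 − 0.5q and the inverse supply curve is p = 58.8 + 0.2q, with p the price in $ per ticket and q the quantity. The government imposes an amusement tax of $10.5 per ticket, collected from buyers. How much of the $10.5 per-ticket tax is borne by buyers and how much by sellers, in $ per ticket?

Buyers bear $7.5 per ticket; sellers bear $3 per ticket.

Rewrite in direct form: qd = 161 − 2p and qs = 5p − 294.
Before the tax: set 161 − 2p = 5p − 294 → p* = $65, q* = 31.
With the tax collected from buyers, demand (in seller-price terms) shifts: qd = 161 − 2(p + 10.5).
Solving gives q = 16 with buyers paying $72.5 and sellers receiving $62 (the $10.5 wedge).
Burden on buyers: $7.5; on sellers: $3. (They sum to $10.5.)
The less price-elastic side of the market bears the larger share of a per-unit tax.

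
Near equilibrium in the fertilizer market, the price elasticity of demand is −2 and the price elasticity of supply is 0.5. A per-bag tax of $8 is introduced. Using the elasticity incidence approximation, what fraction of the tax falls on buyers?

Buyers' share ≈ 0.2.

Incidence ratio: buyers' share ≈ εs / (εs + |εd|) = 0.5 / (0.5 + 2) = 0.2.
Supply is the less elastic side, so buyers bear the smaller share.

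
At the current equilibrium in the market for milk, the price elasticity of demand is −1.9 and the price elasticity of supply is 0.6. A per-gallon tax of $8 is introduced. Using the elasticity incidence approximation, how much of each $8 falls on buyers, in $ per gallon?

Buyers bear ≈ $1.92 per gallon.

Incidence ratio: buyers' share ≈ εs / (εs + |εd|) = 0.6 / (0.6 + 1.9) = 0.24.
So buyers bear ≈ 0.24 × $8 = $1.92; suppliers bear $6.08.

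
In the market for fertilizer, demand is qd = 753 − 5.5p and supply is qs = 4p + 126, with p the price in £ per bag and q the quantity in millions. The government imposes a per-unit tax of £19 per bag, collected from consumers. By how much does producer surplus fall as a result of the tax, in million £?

Producer surplus falls by £4048 million.

Without the tax, 753 − 5.5p = 4p + 126 gives 9.5p = 627, so p* = £66 and q* = 390.
With the tax collected from consumers, demand (in seller-price terms) shifts: qd = 753 − 5.5(p + 19).
Solving gives q = 346 with consumers paying £74 and sellers receiving £55 (the £19 wedge).
ΔPS is the trapezoid between Q = 346 and Q = 390 of height £11: ½ · (390 + 346) · 11 = £4048.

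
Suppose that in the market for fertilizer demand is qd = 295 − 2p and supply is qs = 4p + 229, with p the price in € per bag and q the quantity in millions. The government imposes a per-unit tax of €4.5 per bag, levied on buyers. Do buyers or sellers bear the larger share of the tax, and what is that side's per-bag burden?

Before the tax: set 295 − 2p = 4p + 229 → p* = €11, q* = 273.
With the tax collected from buyers, demand (in seller-price terms) shifts: qd = 295 − 2(p + 4.5).
New equilibrium: buyers pay €14, sellers receive €9.5, q = 267. (Wedge: pb − ps = 4.5.)
Per-bag burden: buyers €3, sellers €1.5.
Buyers take the larger share because demand is less price-elastic here (demand slope 2 vs supply slope 4).
The less price-elastic side of the market bears the larger share of a per-unit tax.

Buyers bear the larger share: €3 per bag.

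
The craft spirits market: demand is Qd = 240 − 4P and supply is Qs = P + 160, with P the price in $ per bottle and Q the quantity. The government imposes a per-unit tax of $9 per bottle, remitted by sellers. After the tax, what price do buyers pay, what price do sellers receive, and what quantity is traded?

Without the tax, 240 − 4P = P + 160 gives 5P = 80, so P* = $16 and Q* = 176.
With the tax collected from sellers, supply shifts: Qs = (P − 9) + 160.
Solving gives Q = 168.8 with buyers paying $17.8 and sellers receiving $8.8 (the $9 wedge).
The less price-elastic side of the market bears the larger share of a per-unit tax.

Buyers pay $17.8; sellers receive $8.8; quantity = 168.8.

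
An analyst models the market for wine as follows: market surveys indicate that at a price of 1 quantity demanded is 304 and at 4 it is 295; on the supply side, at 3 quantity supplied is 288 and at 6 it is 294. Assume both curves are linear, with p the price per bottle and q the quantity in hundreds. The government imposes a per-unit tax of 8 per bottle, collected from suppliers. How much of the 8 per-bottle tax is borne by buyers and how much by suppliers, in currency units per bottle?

Demand slope: (295 − 304)/(4 − 1) = -3, so qd = 307 − 3p.
Supply slope: (294 − 288)/(6 − 3) = 2, so qs = 2p + 282.
Without the tax, 307 − 3p = 2p + 282 gives 5p = 25, so p* = 5 and q* = 292.
With the tax collected from suppliers, supply shifts: qs = 2(p − 8) + 282.
Solving gives q = 282.4 with buyers paying 8.2 and suppliers receiving 0.2 (the 8 wedge).
Burden on buyers: 3.2; on suppliers: 4.8. (They sum to 8.)
The less price-elastic side of the market bears the larger share of a per-unit tax.

Buyers bear 3.2 per bottle; suppliers bear 4.8 per bottle.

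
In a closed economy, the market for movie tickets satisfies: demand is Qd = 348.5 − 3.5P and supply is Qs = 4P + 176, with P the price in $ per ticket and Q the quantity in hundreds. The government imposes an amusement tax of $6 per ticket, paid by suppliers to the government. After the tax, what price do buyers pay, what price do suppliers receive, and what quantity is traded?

Before the tax: set 348.5 − 3.5P = 4P + 176 → P* = $23, Q* = 268.
With the tax collected from suppliers, supply shifts: Qs = 4(P − 6) + 176.
New equilibrium: buyers pay $26.2, suppliers receive $20.2, Q = 256.8. (Wedge: Pb − Ps = 6.)
The less price-elastic side of the market bears the larger share of a per-unit tax.

Buyers pay $26.2; suppliers receive $20.2; quantity = 256.8.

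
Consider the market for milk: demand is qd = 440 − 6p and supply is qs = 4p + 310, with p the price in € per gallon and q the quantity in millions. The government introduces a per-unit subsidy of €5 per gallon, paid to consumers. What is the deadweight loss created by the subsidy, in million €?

Without the subsidy, 440 − 6p = 4p + 310 gives 10p = 130, so p* = €13 and q* = 362.
With a per-unit subsidy paid to consumers, each effectively pays p − 5, so demand becomes qd = 440 − 6(p − 5).
New equilibrium: consumers pay €11, suppliers receive €16, q = 374. (Wedge: pb − ps = −5.)
Quantity rises by |ΔQ| = |362 − 374| = 12.
DWL = ½ · t · |ΔQ| = ½ · 5 · 12 = €30.

Deadweight loss = €30 million.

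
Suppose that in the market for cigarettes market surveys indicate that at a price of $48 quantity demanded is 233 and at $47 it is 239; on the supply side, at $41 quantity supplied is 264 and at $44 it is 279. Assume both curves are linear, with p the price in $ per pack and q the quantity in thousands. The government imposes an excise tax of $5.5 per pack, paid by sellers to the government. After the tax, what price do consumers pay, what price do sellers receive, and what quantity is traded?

Consumers pay $44.5; sellers receive $39; quantity = 254.

Demand slope: (239 − 233)/(47 − 48) = -6, so qd = 521 − 6p.
Supply slope: (279 − 264)/(44 − 41) = 5, so qs = 5p + 59.
Without the tax, 521 − 6p = 5p + 59 gives 11p = 462, so p* = $42 and q* = 269.
With the tax collected from sellers, supply shifts: qs = 5(p − 5.5) + 59.
Solving gives q = 254 with consumers paying $44.5 and sellers receiving $39 (the $5.5 wedge).
The less price-elastic side of the market bears the larger share of a per-unit tax.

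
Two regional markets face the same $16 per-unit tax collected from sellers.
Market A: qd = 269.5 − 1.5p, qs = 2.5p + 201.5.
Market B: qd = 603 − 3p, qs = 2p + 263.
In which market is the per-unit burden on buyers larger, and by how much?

Market A, by $3.6.

Market A: pre-tax p* = $17, q* = 244; post-tax q = 229; per-unit burden on buyers = $10.
Market B: pre-tax p* = $68, q* = 399; post-tax q = 379.8; per-unit burden on buyers = $6.4.
Difference: $10 vs $6.4 → market A is larger by $3.6.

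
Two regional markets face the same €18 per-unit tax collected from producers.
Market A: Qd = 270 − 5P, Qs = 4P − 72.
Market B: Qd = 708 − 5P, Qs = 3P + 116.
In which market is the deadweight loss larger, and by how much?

Market A: pre-tax P* = €38, Q* = 80; post-tax Q = 40; deadweight loss = €360.
Market B: pre-tax P* = €74, Q* = 338; post-tax Q = 304.25; deadweight loss = €303.75.
Difference: €360 vs €303.75 → market A is larger by €56.25.

Market A, by €56.25.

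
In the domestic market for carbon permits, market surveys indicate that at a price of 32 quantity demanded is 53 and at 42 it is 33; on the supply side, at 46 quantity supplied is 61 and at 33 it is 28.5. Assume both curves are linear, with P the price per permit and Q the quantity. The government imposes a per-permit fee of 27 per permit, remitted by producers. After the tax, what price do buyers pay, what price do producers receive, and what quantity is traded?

Demand slope: (33 − 53)/(42 − 32) = -2, so Qd = 117 − 2P.
Supply slope: (28.5 − 61)/(33 − 46) = 2.5, so Qs = 2.5P − 54.
Before the tax: set 117 − 2P = 2.5P − 54 → P* = 38, Q* = 41.
With the tax collected from producers, supply shifts: Qs = 2.5(P − 27) − 54.
New equilibrium: buyers pay 53, producers receive 26, Q = 11. (Wedge: Pb − Ps = 27.)

Buyers pay 53; producers receive 26; quantity = 11.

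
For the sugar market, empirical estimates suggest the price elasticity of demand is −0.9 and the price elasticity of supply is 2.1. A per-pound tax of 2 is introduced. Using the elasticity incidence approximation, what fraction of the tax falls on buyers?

Buyers' share ≈ 0.7.

Incidence ratio: buyers' share ≈ εs / (εs + |εd|) = 2.1 / (2.1 + 0.9) = 0.7.
Supply is the more elastic side, so buyers bear the larger share.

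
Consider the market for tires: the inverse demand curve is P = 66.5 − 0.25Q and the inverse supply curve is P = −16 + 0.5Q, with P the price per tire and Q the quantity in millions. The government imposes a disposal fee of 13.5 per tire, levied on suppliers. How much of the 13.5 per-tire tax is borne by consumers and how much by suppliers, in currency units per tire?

Consumers bear 4.5 per tire; suppliers bear 9 per tire.

Rewrite in direct form: Qd = 266 − 4P and Qs = 2P + 32.
Before the tax: set 266 − 4P = 2P + 32 → P* = 39, Q* = 110.
With the tax collected from suppliers, supply shifts: Qs = 2(P − 13.5) + 32.
New equilibrium: consumers pay 43.5, suppliers receive 30, Q = 92. (Wedge: Pb − Ps = 13.5.)
Burden on consumers: 4.5; on suppliers: 9. (They sum to 13.5.)
The less price-elastic side of the market bears the larger share of a per-unit tax.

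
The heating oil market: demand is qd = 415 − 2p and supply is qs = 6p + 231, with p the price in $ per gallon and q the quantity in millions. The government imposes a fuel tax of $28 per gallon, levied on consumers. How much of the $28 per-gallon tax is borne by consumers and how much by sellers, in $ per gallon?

Without the tax, 415 − 2p = 6p + 231 gives 8p = 184, so p* = $23 and q* = 369.
With the tax collected from consumers, demand (in seller-price terms) shifts: qd = 415 − 2(p + 28).
Solving gives q = 327 with consumers paying $44 and sellers receiving $16 (the $28 wedge).
Burden on consumers: $21; on sellers: $7. (They sum to $28.)
The less price-elastic side of the market bears the larger share of a per-unit tax.

Consumers bear $21 per gallon; sellers bear $7 per gallon.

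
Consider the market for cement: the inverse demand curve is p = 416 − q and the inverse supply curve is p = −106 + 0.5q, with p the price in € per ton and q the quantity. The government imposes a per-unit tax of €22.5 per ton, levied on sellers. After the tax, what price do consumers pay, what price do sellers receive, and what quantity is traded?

Rewrite in direct form: qd = 416 − p and qs = 2p + 212.
Without the tax, 416 − p = 2p + 212 gives 3p = 204, so p* = €68 and q* = 348.
With the tax collected from sellers, supply shifts: qs = 2(p − 22.5) + 212.
New equilibrium: consumers pay €83, sellers receive €60.5, q = 333. (Wedge: pb − ps = 22.5.)
The less price-elastic side of the market bears the larger share of a per-unit tax.

Consumers pay €83; sellers receive €60.5; quantity = 333.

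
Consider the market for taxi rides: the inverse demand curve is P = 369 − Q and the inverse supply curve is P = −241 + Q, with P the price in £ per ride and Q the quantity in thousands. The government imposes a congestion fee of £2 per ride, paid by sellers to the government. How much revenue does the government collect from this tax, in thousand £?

Inverting to Q(P) form: Qd = 369 − P; Qs = P + 241.
Without the tax, 369 − P = P + 241 gives 2P = 128, so P* = £64 and Q* = 305.
With the tax collected from sellers, supply shifts: Qs = (P − 2) + 241.
Solving gives Q = 304 with consumers paying £65 and sellers receiving £63 (the £2 wedge).
Revenue = t · Q = 2 · 304 = £608.

Tax revenue = £608 thousand.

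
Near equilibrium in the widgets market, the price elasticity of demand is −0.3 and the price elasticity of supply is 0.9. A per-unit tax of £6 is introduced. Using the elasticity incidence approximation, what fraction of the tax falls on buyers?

Incidence ratio: buyers' share ≈ εs / (εs + |εd|) = 0.9 / (0.9 + 0.3) = 0.75.
Supply is the more elastic side, so buyers bear the larger share.

Buyers' share ≈ 0.75.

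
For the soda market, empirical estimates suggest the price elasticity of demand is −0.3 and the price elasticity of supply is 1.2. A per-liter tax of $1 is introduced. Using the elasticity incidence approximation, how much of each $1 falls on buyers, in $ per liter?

Incidence ratio: buyers' share ≈ εs / (εs + |εd|) = 1.2 / (1.2 + 0.3) = 0.8.
So buyers bear ≈ 0.8 × $1 = $0.8; producers bear $0.2.

Buyers bear ≈ $0.8 per liter.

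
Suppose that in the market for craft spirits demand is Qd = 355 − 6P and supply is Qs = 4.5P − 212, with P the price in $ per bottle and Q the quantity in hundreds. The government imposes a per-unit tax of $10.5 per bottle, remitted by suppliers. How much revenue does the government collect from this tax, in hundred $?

Tax revenue = $42 hundred.

Before the tax: set 355 − 6P = 4.5P − 212 → P* = $54, Q* = 31.
With the tax collected from suppliers, supply shifts: Qs = 4.5(P − 10.5) − 212.
New equilibrium: buyers pay $58.5, suppliers receive $48, Q = 4. (Wedge: Pb − Ps = 10.5.)
Revenue = t · Q = 10.5 · 4 = $42.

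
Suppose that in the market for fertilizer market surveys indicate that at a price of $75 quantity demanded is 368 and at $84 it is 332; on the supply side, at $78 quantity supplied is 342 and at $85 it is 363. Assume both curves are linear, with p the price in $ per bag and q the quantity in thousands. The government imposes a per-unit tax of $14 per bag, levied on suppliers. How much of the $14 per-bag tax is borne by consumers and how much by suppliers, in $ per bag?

Consumers bear $6 per bag; suppliers bear $8 per bag.

Demand slope: (332 − 368)/(84 − 75) = -4, so qd = 668 − 4p.
Supply slope: (363 − 342)/(85 − 78) = 3, so qs = 3p + 108.
Before the tax: set 668 − 4p = 3p + 108 → p* = $80, q* = 348.
With the tax collected from suppliers, supply shifts: qs = 3(p − 14) + 108.
Solving gives q = 324 with consumers paying $86 and suppliers receiving $72 (the $14 wedge).
Burden on consumers: $6; on suppliers: $8. (They sum to $14.)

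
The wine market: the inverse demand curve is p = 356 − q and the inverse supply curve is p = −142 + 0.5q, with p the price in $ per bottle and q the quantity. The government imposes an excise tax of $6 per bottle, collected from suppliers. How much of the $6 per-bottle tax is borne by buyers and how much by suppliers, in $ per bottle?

Inverting to q(p) form: qd = 356 − p; qs = 2p + 284.
Before the tax: set 356 − p = 2p + 284 → p* = $24, q* = 332.
With the tax collected from suppliers, supply shifts: qs = 2(p − 6) + 284.
Solving gives q = 328 with buyers paying $28 and suppliers receiving $22 (the $6 wedge).
Burden on buyers: $4; on suppliers: $2. (They sum to $6.)
The less price-elastic side of the market bears the larger share of a per-unit tax.

Buyers bear $4 per bottle; suppliers bear $2 per bottle.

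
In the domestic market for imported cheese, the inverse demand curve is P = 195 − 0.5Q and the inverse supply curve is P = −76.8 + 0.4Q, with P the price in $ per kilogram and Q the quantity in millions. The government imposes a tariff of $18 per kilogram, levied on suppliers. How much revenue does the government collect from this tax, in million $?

Tax revenue = $5076 million.

Inverting to Q(P) form: Qd = 390 − 2P; Qs = 2.5P + 192.
Before the tax: set 390 − 2P = 2.5P + 192 → P* = $44, Q* = 302.
With the tax collected from suppliers, supply shifts: Qs = 2.5(P − 18) + 192.
Solving gives Q = 282 with consumers paying $54 and suppliers receiving $36 (the $18 wedge).
Revenue = t · Q = 18 · 282 = $5076.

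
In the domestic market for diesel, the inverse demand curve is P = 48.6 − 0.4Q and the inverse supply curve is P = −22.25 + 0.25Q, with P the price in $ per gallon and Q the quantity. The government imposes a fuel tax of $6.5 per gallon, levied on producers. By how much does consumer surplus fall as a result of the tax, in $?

Inverting to Q(P) form: Qd = 121.5 − 2.5P; Qs = 4P + 89.
Without the tax, 121.5 − 2.5P = 4P + 89 gives 6.5P = 32.5, so P* = $5 and Q* = 109.
With the tax collected from producers, supply shifts: Qs = 4(P − 6.5) + 89.
Solving gives Q = 99 with consumers paying $9 and producers receiving $2.5 (the $6.5 wedge).
ΔCS is the trapezoid between Q = 99 and Q = 109 of height $4: ½ · (109 + 99) · 4 = $416.

Consumer surplus falls by $416.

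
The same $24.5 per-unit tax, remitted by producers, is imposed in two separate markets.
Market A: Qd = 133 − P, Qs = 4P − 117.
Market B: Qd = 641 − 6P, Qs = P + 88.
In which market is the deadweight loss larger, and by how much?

Market B, by $17.15.

Market A: pre-tax P* = $50, Q* = 83; post-tax Q = 63.4; deadweight loss = $240.1.
Market B: pre-tax P* = $79, Q* = 167; post-tax Q = 146; deadweight loss = $257.25.
Difference: $240.1 vs $257.25 → market B is larger by $17.15.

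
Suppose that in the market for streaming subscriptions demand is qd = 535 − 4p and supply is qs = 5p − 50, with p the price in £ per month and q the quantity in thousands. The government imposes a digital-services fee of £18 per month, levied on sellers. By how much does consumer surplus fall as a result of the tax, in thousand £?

Consumer surplus falls by £2550 thousand.

Without the tax, 535 − 4p = 5p − 50 gives 9p = 585, so p* = £65 and q* = 275.
With the tax collected from sellers, supply shifts: qs = 5(p − 18) − 50.
New equilibrium: buyers pay £75, sellers receive £57, q = 235. (Wedge: pb − ps = 18.)
ΔCS is the trapezoid between Q = 235 and Q = 275 of height £10: ½ · (275 + 235) · 10 = £2550.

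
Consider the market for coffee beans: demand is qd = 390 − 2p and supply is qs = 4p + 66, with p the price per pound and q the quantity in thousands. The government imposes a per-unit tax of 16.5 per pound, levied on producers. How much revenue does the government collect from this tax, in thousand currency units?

Tax revenue = 4290 thousand.

Without the tax, 390 − 2p = 4p + 66 gives 6p = 324, so p* = 54 and q* = 282.
With the tax collected from producers, supply shifts: qs = 4(p − 16.5) + 66.
New equilibrium: buyers pay 65, producers receive 48.5, q = 260. (Wedge: pb − ps = 16.5.)
Revenue = t · Q = 16.5 · 260 = 4290.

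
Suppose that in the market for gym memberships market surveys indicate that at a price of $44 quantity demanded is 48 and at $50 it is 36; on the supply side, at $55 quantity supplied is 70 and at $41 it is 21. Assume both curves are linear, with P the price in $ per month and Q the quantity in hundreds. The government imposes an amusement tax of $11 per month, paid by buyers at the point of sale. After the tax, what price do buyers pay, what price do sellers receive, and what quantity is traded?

Buyers pay $54; sellers receive $43; quantity = 28.

Demand slope: (36 − 48)/(50 − 44) = -2, so Qd = 136 − 2P.
Supply slope: (21 − 70)/(41 − 55) = 3.5, so Qs = 3.5P − 122.5.
Without the tax, 136 − 2P = 3.5P − 122.5 gives 5.5P = 258.5, so P* = $47 and Q* = 42.
With the tax collected from buyers, demand (in seller-price terms) shifts: Qd = 136 − 2(P + 11).
New equilibrium: buyers pay $54, sellers receive $43, Q = 28. (Wedge: Pb − Ps = 11.)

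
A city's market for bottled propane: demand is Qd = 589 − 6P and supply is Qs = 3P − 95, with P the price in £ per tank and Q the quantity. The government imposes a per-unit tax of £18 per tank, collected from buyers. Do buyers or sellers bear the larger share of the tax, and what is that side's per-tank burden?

Sellers bear the larger share: £12 per tank.

Without the tax, 589 − 6P = 3P − 95 gives 9P = 684, so P* = £76 and Q* = 133.
With the tax collected from buyers, demand (in seller-price terms) shifts: Qd = 589 − 6(P + 18).
New equilibrium: buyers pay £82, sellers receive £64, Q = 97. (Wedge: Pb − Ps = 18.)
Per-tank burden: buyers £6, sellers £12.
Sellers take the larger share because supply is less price-elastic here (demand slope 6 vs supply slope 3).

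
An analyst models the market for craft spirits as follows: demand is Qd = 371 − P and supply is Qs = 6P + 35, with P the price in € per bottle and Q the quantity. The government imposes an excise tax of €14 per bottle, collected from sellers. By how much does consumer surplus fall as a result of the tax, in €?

Consumer surplus falls by €3804.

Without the tax, 371 − P = 6P + 35 gives 7P = 336, so P* = €48 and Q* = 323.
With the tax collected from sellers, supply shifts: Qs = 6(P − 14) + 35.
Solving gives Q = 311 with buyers paying €60 and sellers receiving €46 (the €14 wedge).
ΔCS is the trapezoid between Q = 311 and Q = 323 of height €12: ½ · (323 + 311) · 12 = €3804.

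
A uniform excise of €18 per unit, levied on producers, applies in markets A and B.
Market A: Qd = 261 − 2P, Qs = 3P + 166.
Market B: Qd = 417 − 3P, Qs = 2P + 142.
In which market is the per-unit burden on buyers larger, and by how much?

Market A: pre-tax P* = €19, Q* = 223; post-tax Q = 201.4; per-unit burden on buyers = €10.8.
Market B: pre-tax P* = €55, Q* = 252; post-tax Q = 230.4; per-unit burden on buyers = €7.2.
Difference: €10.8 vs €7.2 → market A is larger by €3.6.

Market A, by €3.6.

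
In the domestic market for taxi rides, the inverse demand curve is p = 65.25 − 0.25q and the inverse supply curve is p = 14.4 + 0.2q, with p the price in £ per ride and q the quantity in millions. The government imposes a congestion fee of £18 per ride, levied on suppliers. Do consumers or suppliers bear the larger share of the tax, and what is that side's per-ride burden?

Inverting to q(p) form: qd = 261 − 4p; qs = 5p − 72.
Before the tax: set 261 − 4p = 5p − 72 → p* = £37, q* = 113.
With the tax collected from suppliers, supply shifts: qs = 5(p − 18) − 72.
New equilibrium: consumers pay £47, suppliers receive £29, q = 73. (Wedge: pb − ps = 18.)
Per-ride burden: consumers £10, suppliers £8.
Consumers take the larger share because demand is less price-elastic here (demand slope 4 vs supply slope 5).

Consumers bear the larger share: £10 per ride.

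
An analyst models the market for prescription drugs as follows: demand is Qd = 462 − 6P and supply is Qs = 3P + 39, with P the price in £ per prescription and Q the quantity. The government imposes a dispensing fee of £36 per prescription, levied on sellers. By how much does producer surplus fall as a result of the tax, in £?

Before the tax: set 462 − 6P = 3P + 39 → P* = £47, Q* = 180.
With the tax collected from sellers, supply shifts: Qs = 3(P − 36) + 39.
Solving gives Q = 108 with buyers paying £59 and sellers receiving £23 (the £36 wedge).
ΔPS is the trapezoid between Q = 108 and Q = 180 of height £24: ½ · (180 + 108) · 24 = £3456.

Producer surplus falls by £3456.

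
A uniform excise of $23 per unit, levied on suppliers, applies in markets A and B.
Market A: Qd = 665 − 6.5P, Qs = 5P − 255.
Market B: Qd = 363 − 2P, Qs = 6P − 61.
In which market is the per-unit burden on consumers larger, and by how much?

Market A: pre-tax P* = $80, Q* = 145; post-tax Q = 80; per-unit burden on consumers = $10.
Market B: pre-tax P* = $53, Q* = 257; post-tax Q = 222.5; per-unit burden on consumers = $17.25.
Difference: $10 vs $17.25 → market B is larger by $7.25.

Market B, by $7.25.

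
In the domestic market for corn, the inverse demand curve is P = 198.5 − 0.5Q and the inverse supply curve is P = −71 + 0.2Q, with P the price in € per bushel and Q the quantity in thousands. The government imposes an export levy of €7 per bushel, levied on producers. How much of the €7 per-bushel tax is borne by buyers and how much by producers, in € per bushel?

Buyers bear €5 per bushel; producers bear €2 per bushel.

Rewrite in direct form: Qd = 397 − 2P and Qs = 5P + 355.
Without the tax, 397 − 2P = 5P + 355 gives 7P = 42, so P* = €6 and Q* = 385.
With the tax collected from producers, supply shifts: Qs = 5(P − 7) + 355.
New equilibrium: buyers pay €11, producers receive €4, Q = 375. (Wedge: Pb − Ps = 7.)
Burden on buyers: €5; on producers: €2. (They sum to €7.)
The less price-elastic side of the market bears the larger share of a per-unit tax.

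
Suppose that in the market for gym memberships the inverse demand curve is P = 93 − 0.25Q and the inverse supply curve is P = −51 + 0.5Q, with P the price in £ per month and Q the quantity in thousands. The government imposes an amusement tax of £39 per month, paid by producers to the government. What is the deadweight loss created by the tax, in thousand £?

Inverting to Q(P) form: Qd = 372 − 4P; Qs = 2P + 102.
Without the tax, 372 − 4P = 2P + 102 gives 6P = 270, so P* = £45 and Q* = 192.
With the tax collected from producers, supply shifts: Qs = 2(P − 39) + 102.
Solving gives Q = 140 with buyers paying £58 and producers receiving £19 (the £39 wedge).
Quantity falls by |ΔQ| = |192 − 140| = 52.
DWL = ½ · t · |ΔQ| = ½ · 39 · 52 = £1014.

Deadweight loss = £1014 thousand.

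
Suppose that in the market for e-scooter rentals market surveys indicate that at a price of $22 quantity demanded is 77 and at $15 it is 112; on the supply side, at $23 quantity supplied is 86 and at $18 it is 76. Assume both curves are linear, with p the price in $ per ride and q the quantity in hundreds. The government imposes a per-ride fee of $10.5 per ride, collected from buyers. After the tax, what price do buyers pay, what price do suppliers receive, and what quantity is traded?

Buyers pay $24; suppliers receive $13.5; quantity = 67.

Demand slope: (112 − 77)/(15 − 22) = -5, so qd = 187 − 5p.
Supply slope: (76 − 86)/(18 − 23) = 2, so qs = 2p + 40.
Without the tax, 187 − 5p = 2p + 40 gives 7p = 147, so p* = $21 and q* = 82.
With the tax collected from buyers, demand (in seller-price terms) shifts: qd = 187 − 5(p + 10.5).
Solving gives q = 67 with buyers paying $24 and suppliers receiving $13.5 (the $10.5 wedge).
The less price-elastic side of the market bears the larger share of a per-unit tax.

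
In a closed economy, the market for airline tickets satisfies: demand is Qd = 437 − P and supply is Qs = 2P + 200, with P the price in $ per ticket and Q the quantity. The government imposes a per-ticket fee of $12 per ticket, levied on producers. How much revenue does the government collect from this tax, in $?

Before the tax: set 437 − P = 2P + 200 → P* = $79, Q* = 358.
With the tax collected from producers, supply shifts: Qs = 2(P − 12) + 200.
New equilibrium: consumers pay $87, producers receive $75, Q = 350. (Wedge: Pb − Ps = 12.)
Revenue = t · Q = 12 · 350 = $4200.

Tax revenue = $4200.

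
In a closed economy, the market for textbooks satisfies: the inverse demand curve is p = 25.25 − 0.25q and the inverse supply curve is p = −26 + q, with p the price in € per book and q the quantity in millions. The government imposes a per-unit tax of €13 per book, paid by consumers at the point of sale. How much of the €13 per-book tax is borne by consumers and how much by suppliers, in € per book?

Consumers bear €2.6 per book; suppliers bear €10.4 per book.

Inverting to q(p) form: qd = 101 − 4p; qs = p + 26.
Before the tax: set 101 − 4p = p + 26 → p* = €15, q* = 41.
With the tax collected from consumers, demand (in seller-price terms) shifts: qd = 101 − 4(p + 13).
New equilibrium: consumers pay €17.6, suppliers receive €4.6, q = 30.6. (Wedge: pb − ps = 13.)
Burden on consumers: €2.6; on suppliers: €10.4. (They sum to €13.)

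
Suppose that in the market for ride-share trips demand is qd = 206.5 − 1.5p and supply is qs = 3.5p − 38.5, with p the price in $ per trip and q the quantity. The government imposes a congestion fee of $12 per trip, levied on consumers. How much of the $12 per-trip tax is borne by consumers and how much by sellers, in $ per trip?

Without the tax, 206.5 − 1.5p = 3.5p − 38.5 gives 5p = 245, so p* = $49 and q* = 133.
With the tax collected from consumers, demand (in seller-price terms) shifts: qd = 206.5 − 1.5(p + 12).
New equilibrium: consumers pay $57.4, sellers receive $45.4, q = 120.4. (Wedge: pb − ps = 12.)
Burden on consumers: $8.4; on sellers: $3.6. (They sum to $12.)
The less price-elastic side of the market bears the larger share of a per-unit tax.

Consumers bear $8.4 per trip; sellers bear $3.6 per trip.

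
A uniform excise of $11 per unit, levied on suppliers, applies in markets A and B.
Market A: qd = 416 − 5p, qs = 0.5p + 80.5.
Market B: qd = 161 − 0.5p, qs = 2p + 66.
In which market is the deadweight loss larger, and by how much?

Market A, by $3.3.

Market A: pre-tax p* = $61, q* = 111; post-tax q = 106; deadweight loss = $27.5.
Market B: pre-tax p* = $38, q* = 142; post-tax q = 137.6; deadweight loss = $24.2.
Difference: $27.5 vs $24.2 → market A is larger by $3.3.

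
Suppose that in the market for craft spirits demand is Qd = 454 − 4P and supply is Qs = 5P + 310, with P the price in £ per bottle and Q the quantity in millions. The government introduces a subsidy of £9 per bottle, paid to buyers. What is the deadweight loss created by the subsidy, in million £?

Before the subsidy: set 454 − 4P = 5P + 310 → P* = £16, Q* = 390.
With a per-unit subsidy paid to buyers, each effectively pays P − 9, so demand becomes Qd = 454 − 4(P − 9).
Solving gives Q = 410 with buyers paying £11 and producers receiving £20 (the £9 wedge).
Quantity rises by |ΔQ| = |390 − 410| = 20.
DWL = ½ · t · |ΔQ| = ½ · 9 · 20 = £90.

Deadweight loss = £90 million.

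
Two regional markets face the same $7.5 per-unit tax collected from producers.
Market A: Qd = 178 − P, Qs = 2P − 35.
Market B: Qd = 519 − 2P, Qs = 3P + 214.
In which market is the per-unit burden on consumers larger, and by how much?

Market A, by $0.5.

Market A: pre-tax P* = $71, Q* = 107; post-tax Q = 102; per-unit burden on consumers = $5.
Market B: pre-tax P* = $61, Q* = 397; post-tax Q = 388; per-unit burden on consumers = $4.5.
Difference: $5 vs $4.5 → market A is larger by $0.5.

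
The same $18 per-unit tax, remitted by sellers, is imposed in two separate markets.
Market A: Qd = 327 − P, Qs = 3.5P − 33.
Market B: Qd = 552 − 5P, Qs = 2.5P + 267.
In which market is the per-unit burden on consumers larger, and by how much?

Market A: pre-tax P* = $80, Q* = 247; post-tax Q = 233; per-unit burden on consumers = $14.
Market B: pre-tax P* = $38, Q* = 362; post-tax Q = 332; per-unit burden on consumers = $6.
Difference: $14 vs $6 → market A is larger by $8.

Market A, by $8.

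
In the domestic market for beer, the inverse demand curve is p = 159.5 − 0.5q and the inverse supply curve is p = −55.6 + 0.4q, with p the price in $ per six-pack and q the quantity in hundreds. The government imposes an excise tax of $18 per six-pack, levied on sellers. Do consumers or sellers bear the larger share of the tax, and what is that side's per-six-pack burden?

Consumers bear the larger share: $10 per six-pack.

Rewrite in direct form: qd = 319 − 2p and qs = 2.5p + 139.
Without the tax, 319 − 2p = 2.5p + 139 gives 4.5p = 180, so p* = $40 and q* = 239.
With the tax collected from sellers, supply shifts: qs = 2.5(p − 18) + 139.
Solving gives q = 219 with consumers paying $50 and sellers receiving $32 (the $18 wedge).
Per-six-pack burden: consumers $10, sellers $8.
Consumers take the larger share because demand is less price-elastic here (demand slope 2 vs supply slope 2.5).
The less price-elastic side of the market bears the larger share of a per-unit tax.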